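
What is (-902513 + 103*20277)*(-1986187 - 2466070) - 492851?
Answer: -5280457435477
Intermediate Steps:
(-902513 + 103*20277)*(-1986187 - 2466070) - 492851 = (-902513 + 2088531)*(-4452257) - 492851 = 1186018*(-4452257) - 492851 = -5280456942626 - 492851 = -5280457435477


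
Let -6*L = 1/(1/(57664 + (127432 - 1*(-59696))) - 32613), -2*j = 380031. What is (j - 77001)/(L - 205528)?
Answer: 12790199551738005/9844875254541368 ≈ 1.2992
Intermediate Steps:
j = -380031/2 (j = -1/2*380031 = -380031/2 ≈ -1.9002e+5)
L = 122396/23950204485 (L = -1/(6*(1/(57664 + (127432 - 1*(-59696))) - 32613)) = -1/(6*(1/(57664 + (127432 + 59696)) - 32613)) = -1/(6*(1/(57664 + 187128) - 32613)) = -1/(6*(1/244792 - 32613)) = -1/(6*(-7983401495/244792)) = -1/6*(-244792/7983401495) = 122396/23950204485 ≈ 5.1104e-6)
(j - 77001)/(L - 205528) = (-380031/2 - 77001)/(122396/23950204485 - 205528) = -534033/(2*(-4922437627270684/23950204485)) = -534033/2*(-23950204485/4922437627270684) = 12790199551738005/9844875254541368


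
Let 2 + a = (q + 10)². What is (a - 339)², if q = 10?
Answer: 3481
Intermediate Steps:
a = 398 (a = -2 + (10 + 10)² = -2 + 20² = -2 + 400 = 398)
(a - 339)² = (398 - 339)² = 59² = 3481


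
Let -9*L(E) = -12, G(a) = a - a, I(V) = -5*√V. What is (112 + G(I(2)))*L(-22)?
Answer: 448/3 ≈ 149.33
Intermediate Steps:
G(a) = 0
L(E) = 4/3 (L(E) = -⅑*(-12) = 4/3)
(112 + G(I(2)))*L(-22) = (112 + 0)*(4/3) = 112*(4/3) = 448/3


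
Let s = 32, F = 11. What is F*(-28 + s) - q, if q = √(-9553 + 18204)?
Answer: 44 - √8651 ≈ -49.011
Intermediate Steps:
q = √8651 ≈ 93.011
F*(-28 + s) - q = 11*(-28 + 32) - √8651 = 11*4 - √8651 = 44 - √8651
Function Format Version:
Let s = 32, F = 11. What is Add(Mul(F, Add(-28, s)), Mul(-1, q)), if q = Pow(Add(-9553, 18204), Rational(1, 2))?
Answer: Add(44, Mul(-1, Pow(8651, Rational(1, 2)))) ≈ -49.011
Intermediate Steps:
q = Pow(8651, Rational(1, 2)) ≈ 93.011
Add(Mul(F, Add(-28, s)), Mul(-1, q)) = Add(Mul(11, Add(-28, 32)), Mul(-1, Pow(8651, Rational(1, 2)))) = Add(Mul(11, 4), Mul(-1, Pow(8651, Rational(1, 2)))) = Add(44, Mul(-1, Pow(8651, Rational(1, 2))))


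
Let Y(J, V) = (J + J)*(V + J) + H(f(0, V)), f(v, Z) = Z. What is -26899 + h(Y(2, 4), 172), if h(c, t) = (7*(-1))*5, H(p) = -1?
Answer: -26934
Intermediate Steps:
Y(J, V) = -1 + 2*J*(J + V) (Y(J, V) = (J + J)*(V + J) - 1 = (2*J)*(J + V) - 1 = 2*J*(J + V) - 1 = -1 + 2*J*(J + V))
h(c, t) = -35 (h(c, t) = -7*5 = -35)
-26899 + h(Y(2, 4), 172) = -26899 - 35 = -26934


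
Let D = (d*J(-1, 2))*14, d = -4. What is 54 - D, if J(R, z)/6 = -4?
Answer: -1290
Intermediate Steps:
J(R, z) = -24 (J(R, z) = 6*(-4) = -24)
D = 1344 (D = -4*(-24)*14 = 96*14 = 1344)
54 - D = 54 - 1*1344 = 54 - 1344 = -1290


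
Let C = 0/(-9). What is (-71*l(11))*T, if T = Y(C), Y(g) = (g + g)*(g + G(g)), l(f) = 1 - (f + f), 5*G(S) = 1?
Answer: 0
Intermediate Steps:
G(S) = 1/5 (G(S) = (1/5)*1 = 1/5)
C = 0 (C = 0*(-1/9) = 0)
l(f) = 1 - 2*f
Y(g) = 2*g*(1/5 + g) (Y(g) = (g + g)*(g + 1/5) = (2*g)*(1/5 + g) = 2*g*(1/5 + g))
T = 0 (T = (2/5)*0*(1 + 5*0) = (2/5)*0*(1 + 0) = (2/5)*0*1 = 0)
(-71*l(11))*T = -71*(1 - 2*11)*0 = -71*(1 - 22)*0 = -71*(-21)*0 = 1491*0 = 0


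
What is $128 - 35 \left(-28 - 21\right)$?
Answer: $1843$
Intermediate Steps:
$128 - 35 \left(-28 - 21\right) = 128 - -1715 = 128 + 1715 = 1843$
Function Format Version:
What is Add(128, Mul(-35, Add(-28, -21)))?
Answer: 1843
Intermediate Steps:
Add(128, Mul(-35, Add(-28, -21))) = Add(128, Mul(-35, -49)) = Add(128, 1715) = 1843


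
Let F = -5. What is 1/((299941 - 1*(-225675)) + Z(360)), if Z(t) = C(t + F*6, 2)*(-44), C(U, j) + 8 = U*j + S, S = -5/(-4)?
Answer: 1/496873 ≈ 2.0126e-6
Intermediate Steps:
S = 5/4 (S = -5*(-1/4) = 5/4 ≈ 1.2500)
C(U, j) = -27/4 + U*j (C(U, j) = -8 + (U*j + 5/4) = -8 + (5/4 + U*j) = -27/4 + U*j)
Z(t) = 2937 - 88*t (Z(t) = (-27/4 + (t - 5*6)*2)*(-44) = (-27/4 + (t - 30)*2)*(-44) = (-27/4 + (-30 + t)*2)*(-44) = (-27/4 + (-60 + 2*t))*(-44) = (-267/4 + 2*t)*(-44) = 2937 - 88*t)
1/((299941 - 1*(-225675)) + Z(360)) = 1/((299941 - 1*(-225675)) + (2937 - 88*360)) = 1/((299941 + 225675) + (2937 - 31680)) = 1/(525616 - 28743) = 1/496873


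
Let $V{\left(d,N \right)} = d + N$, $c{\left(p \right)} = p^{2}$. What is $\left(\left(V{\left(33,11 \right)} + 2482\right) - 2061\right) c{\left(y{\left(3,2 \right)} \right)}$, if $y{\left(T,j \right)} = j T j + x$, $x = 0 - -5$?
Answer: $134385$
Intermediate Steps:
$x = 5$ ($x = 0 + 5 = 5$)
$y{\left(T,j \right)} = 5 + T j^{2}$ ($y{\left(T,j \right)} = j T j + 5 = T j j + 5 = T j^{2} + 5 = 5 + T j^{2}$)
$V{\left(d,N \right)} = N + d$
$\left(\left(V{\left(33,11 \right)} + 2482\right) - 2061\right) c{\left(y{\left(3,2 \right)} \right)} = \left(\left(\left(11 + 33\right) + 2482\right) - 2061\right) \left(5 + 3 \cdot 2^{2}\right)^{2} = \left(\left(44 + 2482\right) - 2061\right) \left(5 + 3 \cdot 4\right)^{2} = \left(2526 - 2061\right) \left(5 + 12\right)^{2} = 465 \cdot 17^{2} = 465 \cdot 289 = 134385$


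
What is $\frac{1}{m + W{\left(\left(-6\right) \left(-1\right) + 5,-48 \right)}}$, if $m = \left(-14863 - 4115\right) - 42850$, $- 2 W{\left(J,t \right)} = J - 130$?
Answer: $- \frac{2}{123537} \approx -1.6189 \cdot 10^{-5}$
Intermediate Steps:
$W{\left(J,t \right)} = 65 - \frac{J}{2}$ ($W{\left(J,t \right)} = - \frac{J - 130}{2} = - \frac{-130 + J}{2} = 65 - \frac{J}{2}$)
$m = -61828$ ($m = -18978 - 42850 = -61828$)
$\frac{1}{m + W{\left(\left(-6\right) \left(-1\right) + 5,-48 \right)}} = \frac{1}{-61828 + \left(65 - \frac{\left(-6\right) \left(-1\right) + 5}{2}\right)} = \frac{1}{-61828 + \left(65 - \frac{6 + 5}{2}\right)} = \frac{1}{-61828 + \left(65 - \frac{11}{2}\right)} = \frac{1}{-61828 + \frac{119}{2}} = \frac{1}{- \frac{123537}{2}} = - \frac{2}{123537}$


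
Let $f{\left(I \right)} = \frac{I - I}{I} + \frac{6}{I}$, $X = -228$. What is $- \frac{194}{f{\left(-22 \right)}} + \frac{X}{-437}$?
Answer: $\frac{49118}{69} \approx 711.86$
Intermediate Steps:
$f{\left(I \right)} = \frac{6}{I}$ ($f{\left(I \right)} = \frac{0}{I} + \frac{6}{I} = 0 + \frac{6}{I} = \frac{6}{I}$)
$- \frac{194}{f{\left(-22 \right)}} + \frac{X}{-437} = - \frac{194}{6 \frac{1}{-22}} - \frac{228}{-437} = - \frac{194}{6 \left(- \frac{1}{22}\right)} - - \frac{12}{23} = - \frac{194}{- \frac{3}{11}} + \frac{12}{23} = \left(-194\right) \left(- \frac{11}{3}\right) + \frac{12}{23} = \frac{2134}{3} + \frac{12}{23} = \frac{49118}{69}$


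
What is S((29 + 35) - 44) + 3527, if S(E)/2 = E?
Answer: 3567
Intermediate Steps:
S(E) = 2*E
S((29 + 35) - 44) + 3527 = 2*((29 + 35) - 44) + 3527 = 2*(64 - 44) + 3527 = 2*20 + 3527 = 40 + 3527 = 3567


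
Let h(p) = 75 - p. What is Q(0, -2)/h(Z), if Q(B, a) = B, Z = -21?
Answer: 0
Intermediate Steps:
Q(0, -2)/h(Z) = 0/(75 - 1*(-21)) = 0/(75 + 21) = 0/96 = 0*(1/96) = 0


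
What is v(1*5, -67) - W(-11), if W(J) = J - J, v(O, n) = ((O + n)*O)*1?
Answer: -310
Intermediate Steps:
v(O, n) = O*(O + n) (v(O, n) = (O*(O + n))*1 = O*(O + n))
W(J) = 0
v(1*5, -67) - W(-11) = (1*5)*(1*5 - 67) - 1*0 = 5*(5 - 67) + 0 = 5*(-62) + 0 = -310 + 0 = -310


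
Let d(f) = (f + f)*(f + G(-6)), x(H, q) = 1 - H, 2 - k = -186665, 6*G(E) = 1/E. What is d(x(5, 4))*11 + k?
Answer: 1683193/9 ≈ 1.8702e+5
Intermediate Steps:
G(E) = 1/(6*E) (G(E) = (1/E)/6 = 1/(6*E))
k = 186667 (k = 2 - 1*(-186665) = 2 + 186665 = 186667)
d(f) = 2*f*(-1/36 + f) (d(f) = (f + f)*(f + (⅙)/(-6)) = (2*f)*(f + (⅙)*(-⅙)) = (2*f)*(f - 1/36) = (2*f)*(-1/36 + f) = 2*f*(-1/36 + f))
d(x(5, 4))*11 + k = ((1 - 1*5)*(-1 + 36*(1 - 1*5))/18)*11 + 186667 = ((1 - 5)*(-1 + 36*(1 - 5))/18)*11 + 186667 = ((1/18)*(-4)*(-1 + 36*(-4)))*11 + 186667 = ((1/18)*(-4)*(-1 - 144))*11 + 186667 = ((1/18)*(-4)*(-145))*11 + 186667 = (290/9)*11 + 186667 = 3190/9 + 186667 = 1683193/9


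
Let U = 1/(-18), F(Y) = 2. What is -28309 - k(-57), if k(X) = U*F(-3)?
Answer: -254780/9 ≈ -28309.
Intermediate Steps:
U = -1/18 ≈ -0.055556
k(X) = -1/9 (k(X) = -1/18*2 = -1/9)
-28309 - k(-57) = -28309 - 1*(-1/9) = -28309 + 1/9 = -254780/9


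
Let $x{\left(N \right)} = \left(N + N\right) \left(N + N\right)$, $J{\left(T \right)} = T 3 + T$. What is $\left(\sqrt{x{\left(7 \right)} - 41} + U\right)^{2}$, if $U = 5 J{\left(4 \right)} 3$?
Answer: $\left(240 + \sqrt{155}\right)^{2} \approx 63731.0$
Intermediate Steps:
$J{\left(T \right)} = 4 T$ ($J{\left(T \right)} = 3 T + T = 4 T$)
$x{\left(N \right)} = 4 N^{2}$ ($x{\left(N \right)} = 2 N 2 N = 4 N^{2}$)
$U = 240$ ($U = 5 \cdot 4 \cdot 4 \cdot 3 = 5 \cdot 16 \cdot 3 = 80 \cdot 3 = 240$)
$\left(\sqrt{x{\left(7 \right)} - 41} + U\right)^{2} = \left(\sqrt{4 \cdot 7^{2} - 41} + 240\right)^{2} = \left(\sqrt{4 \cdot 49 - 41} + 240\right)^{2} = \left(\sqrt{196 - 41} + 240\right)^{2} = \left(\sqrt{155} + 240\right)^{2} = \left(240 + \sqrt{155}\right)^{2}$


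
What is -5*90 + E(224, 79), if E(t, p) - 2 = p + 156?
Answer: -213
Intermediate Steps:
E(t, p) = 158 + p (E(t, p) = 2 + (p + 156) = 2 + (156 + p) = 158 + p)
-5*90 + E(224, 79) = -5*90 + (158 + 79) = -450 + 237 = -213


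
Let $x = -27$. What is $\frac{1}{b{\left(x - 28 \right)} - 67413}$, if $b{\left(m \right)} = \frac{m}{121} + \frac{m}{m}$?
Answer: $- \frac{11}{741537} \approx -1.4834 \cdot 10^{-5}$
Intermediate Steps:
$b{\left(m \right)} = 1 + \frac{m}{121}$ ($b{\left(m \right)} = m \frac{1}{121} + 1 = \frac{m}{121} + 1 = 1 + \frac{m}{121}$)
$\frac{1}{b{\left(x - 28 \right)} - 67413} = \frac{1}{\left(1 + \frac{-27 - 28}{121}\right) - 67413} = \frac{1}{\left(1 + \frac{1}{121} \left(-55\right)\right) - 67413} = \frac{1}{\left(1 - \frac{5}{11}\right) - 67413} = \frac{1}{\frac{6}{11} - 67413} = \frac{1}{- \frac{741537}{11}} = - \frac{11}{741537}$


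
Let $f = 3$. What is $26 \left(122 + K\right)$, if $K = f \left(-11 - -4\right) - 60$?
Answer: $1066$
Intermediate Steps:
$K = -81$ ($K = 3 \left(-11 - -4\right) - 60 = 3 \left(-11 + 4\right) - 60 = 3 \left(-7\right) - 60 = -21 - 60 = -81$)
$26 \left(122 + K\right) = 26 \left(122 - 81\right) = 26 \cdot 41 = 1066$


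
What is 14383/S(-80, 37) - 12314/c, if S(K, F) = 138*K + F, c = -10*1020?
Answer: -5607829/56115300 ≈ -0.099934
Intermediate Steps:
c = -10200
S(K, F) = F + 138*K
14383/S(-80, 37) - 12314/c = 14383/(37 + 138*(-80)) - 12314/(-10200) = 14383/(37 - 11040) - 12314*(-1/10200) = 14383/(-11003) + 6157/5100 = 14383*(-1/11003) + 6157/5100 = -14383/11003 + 6157/5100 = -5607829/56115300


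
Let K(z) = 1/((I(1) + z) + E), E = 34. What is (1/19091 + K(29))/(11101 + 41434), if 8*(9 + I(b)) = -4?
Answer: 38289/107315188295 ≈ 3.5679e-7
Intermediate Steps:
I(b) = -19/2 (I(b) = -9 + (⅛)*(-4) = -9 - ½ = -19/2)
K(z) = 1/(49/2 + z) (K(z) = 1/((-19/2 + z) + 34) = 1/(49/2 + z))
(1/19091 + K(29))/(11101 + 41434) = (1/19091 + 2/(49 + 2*29))/(11101 + 41434) = (1/19091 + 2/(49 + 58))/52535 = (1/19091 + 2/107)*(1/52535) = (38289/2042737)*(1/52535) = 38289/107315188295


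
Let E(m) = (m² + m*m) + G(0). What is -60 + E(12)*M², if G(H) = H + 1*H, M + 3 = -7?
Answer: 28740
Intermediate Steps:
M = -10 (M = -3 - 7 = -10)
G(H) = 2*H (G(H) = H + H = 2*H)
E(m) = 2*m² (E(m) = (m² + m*m) + 2*0 = (m² + m²) + 0 = 2*m² + 0 = 2*m²)
-60 + E(12)*M² = -60 + (2*12²)*(-10)² = -60 + (2*144)*100 = -60 + 288*100 = -60 + 28800 = 28740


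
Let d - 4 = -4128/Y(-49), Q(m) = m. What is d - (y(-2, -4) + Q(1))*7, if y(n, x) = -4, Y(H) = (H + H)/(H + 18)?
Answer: -62759/49 ≈ -1280.8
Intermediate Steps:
Y(H) = 2*H/(18 + H) (Y(H) = (2*H)/(18 + H) = 2*H/(18 + H))
d = -63788/49 (d = 4 - 4128/(2*(-49)/(18 - 49)) = 4 - 4128/(2*(-49)/(-31)) = 4 - 4128/(2*(-49)*(-1/31)) = 4 - 4128/98/31 = 4 - 4128*31/98 = 4 - 63984/49 = -63788/49 ≈ -1301.8)
d - (y(-2, -4) + Q(1))*7 = -63788/49 - (-4 + 1)*7 = -63788/49 - (-3)*7 = -63788/49 - 1*(-21) = -63788/49 + 21 = -62759/49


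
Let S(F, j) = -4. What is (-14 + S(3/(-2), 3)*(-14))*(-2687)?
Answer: -112854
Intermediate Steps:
(-14 + S(3/(-2), 3)*(-14))*(-2687) = (-14 - 4*(-14))*(-2687) = (-14 + 56)*(-2687) = 42*(-2687) = -112854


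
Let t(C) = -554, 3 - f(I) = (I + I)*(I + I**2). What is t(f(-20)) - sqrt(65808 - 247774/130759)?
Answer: -554 - sqrt(1125147262777982)/130759 ≈ -810.53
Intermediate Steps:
f(I) = 3 - 2*I*(I + I**2) (f(I) = 3 - (I + I)*(I + I**2) = 3 - 2*I*(I + I**2))
t(f(-20)) - sqrt(65808 - 247774/130759) = -554 - sqrt(65808 - 247774/130759) = -554 - sqrt(8604740498/130759) = -554 - sqrt(1125147262777982)/130759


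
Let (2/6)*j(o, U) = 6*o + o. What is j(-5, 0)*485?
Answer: -50925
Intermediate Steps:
j(o, U) = 21*o (j(o, U) = 3*(6*o + o) = 3*(7*o) = 21*o)
j(-5, 0)*485 = (21*(-5))*485 = -105*485 = -50925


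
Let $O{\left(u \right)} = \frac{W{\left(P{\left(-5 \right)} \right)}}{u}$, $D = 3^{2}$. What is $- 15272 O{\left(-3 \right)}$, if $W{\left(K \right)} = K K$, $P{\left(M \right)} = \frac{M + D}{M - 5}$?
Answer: $\frac{61088}{75} \approx 814.51$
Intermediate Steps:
$D = 9$
$P{\left(M \right)} = \frac{9 + M}{-5 + M}$ ($P{\left(M \right)} = \frac{M + 9}{M - 5} = \frac{9 + M}{-5 + M}$)
$W{\left(K \right)} = K^{2}$
$O{\left(u \right)} = \frac{4}{25 u}$ ($O{\left(u \right)} = \frac{\left(\frac{9 - 5}{-5 - 5}\right)^{2}}{u} = \frac{\left(\frac{1}{-10} \cdot 4\right)^{2}}{u} = \frac{\left(\left(- \frac{1}{10}\right) 4\right)^{2}}{u} = \frac{\left(- \frac{2}{5}\right)^{2}}{u} = \frac{4}{25 u}$)
$- 15272 O{\left(-3 \right)} = - 15272 \frac{4}{25 \left(-3\right)} = - 15272 \cdot \frac{4}{25} \left(- \frac{1}{3}\right) = \left(-15272\right) \left(- \frac{4}{75}\right) = \frac{61088}{75}$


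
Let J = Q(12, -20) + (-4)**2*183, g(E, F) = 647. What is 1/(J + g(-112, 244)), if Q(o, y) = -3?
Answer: 1/3572 ≈ 0.00027996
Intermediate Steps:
J = 2925 (J = -3 + (-4)**2*183 = -3 + 16*183 = -3 + 2928 = 2925)
1/(J + g(-112, 244)) = 1/(2925 + 647) = 1/3572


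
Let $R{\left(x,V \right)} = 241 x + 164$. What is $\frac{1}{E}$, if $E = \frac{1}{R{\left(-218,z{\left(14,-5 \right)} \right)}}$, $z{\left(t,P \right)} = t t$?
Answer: $-52374$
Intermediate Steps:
$z{\left(t,P \right)} = t^{2}$
$R{\left(x,V \right)} = 164 + 241 x$
$E = - \frac{1}{52374}$ ($E = \frac{1}{164 + 241 \left(-218\right)} = \frac{1}{164 - 52538} = \frac{1}{-52374} = - \frac{1}{52374} \approx -1.9093 \cdot 10^{-5}$)
$\frac{1}{E} = \frac{1}{- \frac{1}{52374}} = -52374$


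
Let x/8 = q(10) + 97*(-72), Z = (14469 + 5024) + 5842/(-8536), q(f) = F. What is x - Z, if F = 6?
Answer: -321450035/4268 ≈ -75316.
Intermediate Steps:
q(f) = 6
Z = 83193203/4268 (Z = 19493 + 5842*(-1/8536) = 19493 - 2921/4268 = 83193203/4268 ≈ 19492.)
x = -55824 (x = 8*(6 + 97*(-72)) = 8*(6 - 6984) = 8*(-6978) = -55824)
x - Z = -55824 - 1*83193203/4268 = -55824 - 83193203/4268 = -321450035/4268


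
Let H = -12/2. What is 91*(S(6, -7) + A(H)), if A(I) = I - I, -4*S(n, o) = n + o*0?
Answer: -273/2 ≈ -136.50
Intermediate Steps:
H = -6 (H = -12*1/2 = -6)
S(n, o) = -n/4 (S(n, o) = -(n + o*0)/4 = -(n + 0)/4 = -n/4)
A(I) = 0
91*(S(6, -7) + A(H)) = 91*(-1/4*6 + 0) = 91*(-3/2 + 0) = 91*(-3/2) = -273/2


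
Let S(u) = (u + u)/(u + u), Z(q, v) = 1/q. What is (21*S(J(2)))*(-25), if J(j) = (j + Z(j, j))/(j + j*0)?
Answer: -525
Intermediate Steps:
J(j) = (j + 1/j)/j (J(j) = (j + 1/j)/(j + j*0) = (j + 1/j)/(j + 0) = (j + 1/j)/j)
S(u) = 1 (S(u) = (2*u)/((2*u)) = (2*u)*(1/(2*u)) = 1)
(21*S(J(2)))*(-25) = (21*1)*(-25) = 21*(-25) = -525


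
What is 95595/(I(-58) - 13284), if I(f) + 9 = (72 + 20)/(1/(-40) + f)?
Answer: -221875995/30856733 ≈ -7.1905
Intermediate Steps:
I(f) = -9 + 92/(-1/40 + f) (I(f) = -9 + (72 + 20)/(1/(-40) + f) = -9 + 92/(-1/40 + f))
95595/(I(-58) - 13284) = 95595/((3689 - 360*(-58))/(-1 + 40*(-58)) - 13284) = 95595/((3689 + 20880)/(-1 - 2320) - 13284) = 95595/(24569/(-2321) - 13284) = 95595/(-1/2321*24569 - 13284) = 95595/(-24569/2321 - 13284) = 95595/(-30856733/2321) = 95595*(-2321/30856733) = -221875995/30856733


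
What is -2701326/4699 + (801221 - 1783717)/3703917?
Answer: -10010104042646/17404705983 ≈ -575.14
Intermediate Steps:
-2701326/4699 + (801221 - 1783717)/3703917 = -2701326*1/4699 - 982496*1/3703917 = -2701326/4699 - 982496/3703917 = -10010104042646/17404705983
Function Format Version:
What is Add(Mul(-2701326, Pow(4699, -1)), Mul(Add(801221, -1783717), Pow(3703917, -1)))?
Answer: Rational(-10010104042646, 17404705983) ≈ -575.14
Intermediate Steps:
Add(Mul(-2701326, Pow(4699, -1)), Mul(Add(801221, -1783717), Pow(3703917, -1))) = Add(Mul(-2701326, Rational(1, 4699)), Mul(-982496, Rational(1, 3703917))) = Add(Rational(-2701326, 4699), Rational(-982496, 3703917)) = Rational(-10010104042646, 17404705983)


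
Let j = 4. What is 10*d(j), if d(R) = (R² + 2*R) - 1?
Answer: 230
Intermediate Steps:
d(R) = -1 + R² + 2*R
10*d(j) = 10*(-1 + 4² + 2*4) = 10*(-1 + 16 + 8) = 10*23 = 230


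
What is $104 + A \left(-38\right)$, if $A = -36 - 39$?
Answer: $2954$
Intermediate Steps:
$A = -75$ ($A = -36 - 39 = -75$)
$104 + A \left(-38\right) = 104 - -2850 = 104 + 2850 = 2954$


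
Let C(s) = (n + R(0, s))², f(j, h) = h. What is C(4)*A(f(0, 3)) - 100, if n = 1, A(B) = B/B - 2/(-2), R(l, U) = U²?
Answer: 478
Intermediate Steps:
A(B) = 2 (A(B) = 1 - 2*(-½) = 1 + 1 = 2)
C(s) = (1 + s²)²
C(4)*A(f(0, 3)) - 100 = (1 + 4²)²*2 - 100 = (1 + 16)²*2 - 100 = 17²*2 - 100 = 289*2 - 100 = 578 - 100 = 478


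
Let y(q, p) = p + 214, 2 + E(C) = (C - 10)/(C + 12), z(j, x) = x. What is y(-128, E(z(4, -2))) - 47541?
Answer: -236651/5 ≈ -47330.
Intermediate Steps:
E(C) = -2 + (-10 + C)/(12 + C) (E(C) = -2 + (C - 10)/(C + 12) = -2 + (-10 + C)/(12 + C))
y(q, p) = 214 + p
y(-128, E(z(4, -2))) - 47541 = (214 + (-34 - 1*(-2))/(12 - 2)) - 47541 = (214 + (-34 + 2)/10) - 47541 = (214 + (⅒)*(-32)) - 47541 = (214 - 16/5) - 47541 = 1054/5 - 47541 = -236651/5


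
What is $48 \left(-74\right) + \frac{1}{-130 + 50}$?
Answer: $- \frac{284161}{80} \approx -3552.0$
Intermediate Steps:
$48 \left(-74\right) + \frac{1}{-130 + 50} = -3552 + \frac{1}{-80} = -3552 - \frac{1}{80} = - \frac{284161}{80}$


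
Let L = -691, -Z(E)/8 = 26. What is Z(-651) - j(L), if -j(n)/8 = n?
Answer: -5736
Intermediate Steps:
Z(E) = -208 (Z(E) = -8*26 = -208)
j(n) = -8*n
Z(-651) - j(L) = -208 - (-8)*(-691) = -208 - 1*5528 = -208 - 5528 = -5736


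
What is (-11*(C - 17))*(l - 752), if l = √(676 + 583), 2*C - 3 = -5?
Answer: -148896 + 198*√1259 ≈ -1.4187e+5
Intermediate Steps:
C = -1 (C = 3/2 + (½)*(-5) = 3/2 - 5/2 = -1)
l = √1259 ≈ 35.482
(-11*(C - 17))*(l - 752) = (-11*(-1 - 17))*(√1259 - 752) = (-11*(-18))*(-752 + √1259) = 198*(-752 + √1259) = -148896 + 198*√1259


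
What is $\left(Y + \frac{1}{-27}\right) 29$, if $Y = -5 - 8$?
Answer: $- \frac{10208}{27} \approx -378.07$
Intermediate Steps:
$Y = -13$
$\left(Y + \frac{1}{-27}\right) 29 = \left(-13 + \frac{1}{-27}\right) 29 = \left(-13 - \frac{1}{27}\right) 29 = \left(- \frac{352}{27}\right) 29 = - \frac{10208}{27}$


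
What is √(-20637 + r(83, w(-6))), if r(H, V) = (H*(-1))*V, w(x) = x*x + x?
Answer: I*√23127 ≈ 152.08*I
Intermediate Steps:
w(x) = x + x² (w(x) = x² + x = x + x²)
r(H, V) = -H*V (r(H, V) = (-H)*V = -H*V)
√(-20637 + r(83, w(-6))) = √(-20637 - 1*83*(-6*(1 - 6))) = √(-20637 - 1*83*(-6*(-5))) = √(-20637 - 1*83*30) = √(-20637 - 2490) = √(-23127) = I*√23127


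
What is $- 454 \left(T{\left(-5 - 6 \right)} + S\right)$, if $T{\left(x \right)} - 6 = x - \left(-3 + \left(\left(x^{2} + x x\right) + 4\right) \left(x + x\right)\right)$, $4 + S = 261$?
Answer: $-2572818$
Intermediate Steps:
$S = 257$ ($S = -4 + 261 = 257$)
$T{\left(x \right)} = 9 + x - 2 x \left(4 + 2 x^{2}\right)$ ($T{\left(x \right)} = 6 - \left(-3 - x + \left(\left(x^{2} + x x\right) + 4\right) \left(x + x\right)\right) = 6 - \left(-3 - x + \left(\left(x^{2} + x^{2}\right) + 4\right) 2 x\right) = 6 - \left(-3 - x + \left(2 x^{2} + 4\right) 2 x\right) = 6 - \left(-3 - x + \left(4 + 2 x^{2}\right) 2 x\right) = 6 - \left(-3 - x + 2 x \left(4 + 2 x^{2}\right)\right) = 6 + \left(3 + x - 2 x \left(4 + 2 x^{2}\right)\right) = 9 + x - 2 x \left(4 + 2 x^{2}\right)$)
$- 454 \left(T{\left(-5 - 6 \right)} + S\right) = - 454 \left(\left(9 - 7 \left(-5 - 6\right) - 4 \left(-5 - 6\right)^{3}\right) + 257\right) = - 454 \left(\left(9 - -77 - 4 \left(-11\right)^{3}\right) + 257\right) = - 454 \left(\left(9 + 77 - -5324\right) + 257\right) = - 454 \left(\left(9 + 77 + 5324\right) + 257\right) = - 454 \left(5410 + 257\right) = \left(-454\right) 5667 = -2572818$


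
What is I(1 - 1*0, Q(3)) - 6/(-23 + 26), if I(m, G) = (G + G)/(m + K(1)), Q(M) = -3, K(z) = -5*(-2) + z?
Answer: -5/2 ≈ -2.5000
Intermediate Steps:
K(z) = 10 + z
I(m, G) = 2*G/(11 + m) (I(m, G) = (G + G)/(m + (10 + 1)) = (2*G)/(m + 11) = (2*G)/(11 + m) = 2*G/(11 + m))
I(1 - 1*0, Q(3)) - 6/(-23 + 26) = 2*(-3)/(11 + (1 - 1*0)) - 6/(-23 + 26) = 2*(-3)/(11 + (1 + 0)) - 6/3 = 2*(-3)/(11 + 1) + (⅓)*(-6) = 2*(-3)/12 - 2 = 2*(-3)*(1/12) - 2 = -½ - 2 = -5/2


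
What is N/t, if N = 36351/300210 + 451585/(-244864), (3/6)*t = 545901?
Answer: -21111546931/13376507251572480 ≈ -1.5783e-6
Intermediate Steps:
t = 1091802 (t = 2*545901 = 1091802)
N = -21111546931/12251770240 (N = 36351*(1/300210) + 451585*(-1/244864) = 12117/100070 - 451585/244864 = -21111546931/12251770240 ≈ -1.7231)
N/t = -21111546931/12251770240/1091802 = -21111546931/12251770240*1/1091802 = -21111546931/13376507251572480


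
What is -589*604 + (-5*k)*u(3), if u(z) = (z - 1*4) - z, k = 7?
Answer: -355616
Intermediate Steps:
u(z) = -4 (u(z) = (z - 4) - z = (-4 + z) - z = -4)
-589*604 + (-5*k)*u(3) = -589*604 - 5*7*(-4) = -355756 - 35*(-4) = -355756 + 140 = -355616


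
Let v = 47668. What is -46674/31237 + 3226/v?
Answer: -1062042835/744502658 ≈ -1.4265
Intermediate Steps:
-46674/31237 + 3226/v = -46674/31237 + 3226/47668 = -46674*1/31237 + 3226*(1/47668) = -46674/31237 + 1613/23834 = -1062042835/744502658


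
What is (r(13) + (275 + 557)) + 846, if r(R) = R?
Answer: 1691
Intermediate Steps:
(r(13) + (275 + 557)) + 846 = (13 + (275 + 557)) + 846 = (13 + 832) + 846 = 845 + 846 = 1691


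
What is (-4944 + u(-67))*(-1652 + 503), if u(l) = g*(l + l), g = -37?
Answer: -16086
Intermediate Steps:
u(l) = -74*l (u(l) = -37*(l + l) = -74*l)
(-4944 + u(-67))*(-1652 + 503) = (-4944 - 74*(-67))*(-1652 + 503) = (-4944 + 4958)*(-1149) = 14*(-1149) = -16086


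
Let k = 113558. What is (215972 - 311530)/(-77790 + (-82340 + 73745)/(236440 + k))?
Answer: 11148369628/9075451005 ≈ 1.2284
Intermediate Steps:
(215972 - 311530)/(-77790 + (-82340 + 73745)/(236440 + k)) = (215972 - 311530)/(-77790 + (-82340 + 73745)/(236440 + 113558)) = -95558/(-77790 - 8595/349998) = -95558/(-77790 - 8595*1/349998) = -95558/(-77790 - 2865/116666) = -95558/(-9075451005/116666) = -95558*(-116666/9075451005) = 11148369628/9075451005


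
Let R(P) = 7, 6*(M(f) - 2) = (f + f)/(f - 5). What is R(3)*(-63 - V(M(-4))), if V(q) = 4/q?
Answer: -13167/29 ≈ -454.03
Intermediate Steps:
M(f) = 2 + f/(3*(-5 + f)) (M(f) = 2 + ((f + f)/(f - 5))/6 = 2 + ((2*f)/(-5 + f))/6 = 2 + (2*f/(-5 + f))/6 = 2 + f/(3*(-5 + f)))
R(3)*(-63 - V(M(-4))) = 7*(-63 - 4/((-30 + 7*(-4))/(3*(-5 - 4)))) = 7*(-63 - 4/((⅓)*(-30 - 28)/(-9))) = 7*(-63 - 4/((⅓)*(-⅑)*(-58))) = 7*(-63 - 4/58/27) = 7*(-63 - 4*27/58) = 7*(-63 - 1*54/29) = 7*(-63 - 54/29) = 7*(-1881/29) = -13167/29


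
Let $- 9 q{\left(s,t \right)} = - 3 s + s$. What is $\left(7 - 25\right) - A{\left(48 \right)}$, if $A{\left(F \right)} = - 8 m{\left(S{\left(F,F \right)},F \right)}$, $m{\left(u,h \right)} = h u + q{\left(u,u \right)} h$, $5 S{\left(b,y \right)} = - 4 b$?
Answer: $- \frac{90202}{5} \approx -18040.0$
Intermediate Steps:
$S{\left(b,y \right)} = - \frac{4 b}{5}$ ($S{\left(b,y \right)} = \frac{\left(-4\right) b}{5} = - \frac{4 b}{5}$)
$q{\left(s,t \right)} = \frac{2 s}{9}$ ($q{\left(s,t \right)} = - \frac{- 3 s + s}{9} = - \frac{\left(-2\right) s}{9} = \frac{2 s}{9}$)
$m{\left(u,h \right)} = \frac{11 h u}{9}$ ($m{\left(u,h \right)} = h u + \frac{2 u}{9} h = h u + \frac{2 h u}{9} = \frac{11 h u}{9}$)
$A{\left(F \right)} = \frac{352 F^{2}}{45}$ ($A{\left(F \right)} = - 8 \frac{11 F \left(- \frac{4 F}{5}\right)}{9} = - 8 \left(- \frac{44 F^{2}}{45}\right) = \frac{352 F^{2}}{45}$)
$\left(7 - 25\right) - A{\left(48 \right)} = \left(7 - 25\right) - \frac{352 \cdot 48^{2}}{45} = \left(7 - 25\right) - \frac{352}{45} \cdot 2304 = -18 - \frac{90112}{5} = - \frac{90202}{5}$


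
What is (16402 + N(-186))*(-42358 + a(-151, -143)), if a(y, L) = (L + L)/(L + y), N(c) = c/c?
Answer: -102133000649/147 ≈ -6.9478e+8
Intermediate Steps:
N(c) = 1
a(y, L) = 2*L/(L + y) (a(y, L) = (2*L)/(L + y) = 2*L/(L + y))
(16402 + N(-186))*(-42358 + a(-151, -143)) = (16402 + 1)*(-42358 + 2*(-143)/(-143 - 151)) = 16403*(-42358 + 2*(-143)/(-294)) = 16403*(-42358 + 2*(-143)*(-1/294)) = 16403*(-42358 + 143/147) = 16403*(-6226483/147) = -102133000649/147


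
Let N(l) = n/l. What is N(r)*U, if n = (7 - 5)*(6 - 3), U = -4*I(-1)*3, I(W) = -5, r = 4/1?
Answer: 90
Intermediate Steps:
r = 4 (r = 4*1 = 4)
U = 60 (U = -4*(-5)*3 = 20*3 = 60)
n = 6 (n = 2*3 = 6)
N(l) = 6/l
N(r)*U = (6/4)*60 = (6*(¼))*60 = (3/2)*60 = 90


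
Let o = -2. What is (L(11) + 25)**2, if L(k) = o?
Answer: 529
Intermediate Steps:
L(k) = -2
(L(11) + 25)**2 = (-2 + 25)**2 = 23**2 = 529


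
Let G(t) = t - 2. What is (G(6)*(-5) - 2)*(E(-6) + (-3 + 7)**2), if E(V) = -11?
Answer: -110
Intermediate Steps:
G(t) = -2 + t
(G(6)*(-5) - 2)*(E(-6) + (-3 + 7)**2) = ((-2 + 6)*(-5) - 2)*(-11 + (-3 + 7)**2) = (4*(-5) - 2)*(-11 + 4**2) = (-20 - 2)*(-11 + 16) = -22*5 = -110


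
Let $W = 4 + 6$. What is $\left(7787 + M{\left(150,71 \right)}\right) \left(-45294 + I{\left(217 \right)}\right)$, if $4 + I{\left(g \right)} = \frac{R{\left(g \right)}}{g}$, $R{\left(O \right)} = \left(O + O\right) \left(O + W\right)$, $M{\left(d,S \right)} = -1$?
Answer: $-349155384$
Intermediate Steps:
$W = 10$
$R{\left(O \right)} = 2 O \left(10 + O\right)$ ($R{\left(O \right)} = \left(O + O\right) \left(O + 10\right) = 2 O \left(10 + O\right)$)
$I{\left(g \right)} = 16 + 2 g$ ($I{\left(g \right)} = -4 + \frac{2 g \left(10 + g\right)}{g} = -4 + \left(20 + 2 g\right) = 16 + 2 g$)
$\left(7787 + M{\left(150,71 \right)}\right) \left(-45294 + I{\left(217 \right)}\right) = \left(7787 - 1\right) \left(-45294 + \left(16 + 2 \cdot 217\right)\right) = 7786 \left(-45294 + \left(16 + 434\right)\right) = 7786 \left(-45294 + 450\right) = 7786 \left(-44844\right) = -349155384$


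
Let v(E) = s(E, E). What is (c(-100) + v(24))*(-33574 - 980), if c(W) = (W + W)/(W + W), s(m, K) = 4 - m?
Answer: 656526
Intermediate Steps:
c(W) = 1 (c(W) = (2*W)/((2*W)) = (2*W)*(1/(2*W)) = 1)
v(E) = 4 - E
(c(-100) + v(24))*(-33574 - 980) = (1 + (4 - 1*24))*(-33574 - 980) = (1 + (4 - 24))*(-34554) = (1 - 20)*(-34554) = -19*(-34554) = 656526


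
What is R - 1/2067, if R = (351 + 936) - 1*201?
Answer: 2244761/2067 ≈ 1086.0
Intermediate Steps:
R = 1086 (R = 1287 - 201 = 1086)
R - 1/2067 = 1086 - 1/2067 = 2244761/2067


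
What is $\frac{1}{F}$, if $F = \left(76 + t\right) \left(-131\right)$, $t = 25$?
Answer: $- \frac{1}{13231} \approx -7.558 \cdot 10^{-5}$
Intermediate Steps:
$F = -13231$ ($F = \left(76 + 25\right) \left(-131\right) = 101 \left(-131\right) = -13231$)
$\frac{1}{F} = \frac{1}{-13231} = - \frac{1}{13231}$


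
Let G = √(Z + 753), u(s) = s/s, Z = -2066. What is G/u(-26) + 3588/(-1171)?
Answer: -3588/1171 + I*√1313 ≈ -3.064 + 36.235*I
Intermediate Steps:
u(s) = 1
G = I*√1313 (G = √(-2066 + 753) = √(-1313) = I*√1313 ≈ 36.235*I)
G/u(-26) + 3588/(-1171) = (I*√1313)/1 + 3588/(-1171) = (I*√1313)*1 + 3588*(-1/1171) = I*√1313 - 3588/1171 = -3588/1171 + I*√1313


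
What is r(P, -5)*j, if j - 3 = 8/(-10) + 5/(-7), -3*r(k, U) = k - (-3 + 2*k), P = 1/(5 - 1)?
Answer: -143/105 ≈ -1.3619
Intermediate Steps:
P = 1/4 ≈ 0.25000
r(k, U) = -1 + k/3 (r(k, U) = -(k - (-3 + 2*k))/3 = -(k + (3 - 2*k))/3 = -(3 - k)/3 = -1 + k/3)
j = 52/35 (j = 3 + (8/(-10) + 5/(-7)) = 3 + (8*(-1/10) + 5*(-1/7)) = 3 + (-4/5 - 5/7) = 3 - 53/35 = 52/35 ≈ 1.4857)
r(P, -5)*j = (-1 + (1/3)*(1/4))*(52/35) = (-1 + 1/12)*(52/35) = -11/12*52/35 = -143/105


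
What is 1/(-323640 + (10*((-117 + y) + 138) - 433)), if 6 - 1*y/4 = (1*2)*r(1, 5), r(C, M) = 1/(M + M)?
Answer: -1/323631 ≈ -3.0899e-6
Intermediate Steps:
r(C, M) = 1/(2*M)
y = 116/5 (y = 24 - 4*1*2*(1/2)/5 = 24 - 8*(1/2)*(1/5) = 24 - 8/10 = 24 - 4*1/5 = 24 - 4/5 = 116/5 ≈ 23.200)
1/(-323640 + (10*((-117 + y) + 138) - 433)) = 1/(-323640 + (10*((-117 + 116/5) + 138) - 433)) = 1/(-323640 + (10*(-469/5 + 138) - 433)) = 1/(-323640 + (10*(221/5) - 433)) = 1/(-323640 + (442 - 433)) = 1/(-323640 + 9) = 1/(-323631) = -1/323631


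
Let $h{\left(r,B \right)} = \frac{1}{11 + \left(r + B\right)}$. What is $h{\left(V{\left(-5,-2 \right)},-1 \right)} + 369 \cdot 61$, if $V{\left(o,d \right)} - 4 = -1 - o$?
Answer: $\frac{405163}{18} \approx 22509.0$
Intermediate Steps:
$V{\left(o,d \right)} = 3 - o$ ($V{\left(o,d \right)} = 4 - \left(1 + o\right) = 3 - o$)
$h{\left(r,B \right)} = \frac{1}{11 + B + r}$ ($h{\left(r,B \right)} = \frac{1}{11 + \left(B + r\right)} = \frac{1}{11 + B + r}$)
$h{\left(V{\left(-5,-2 \right)},-1 \right)} + 369 \cdot 61 = \frac{1}{11 - 1 + \left(3 - -5\right)} + 369 \cdot 61 = \frac{1}{11 - 1 + \left(3 + 5\right)} + 22509 = \frac{1}{11 - 1 + 8} + 22509 = \frac{1}{18} + 22509 = \frac{405163}{18}$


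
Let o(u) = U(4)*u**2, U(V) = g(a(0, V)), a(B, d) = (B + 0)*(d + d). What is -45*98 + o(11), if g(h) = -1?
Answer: -4531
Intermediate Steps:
a(B, d) = 2*B*d (a(B, d) = B*(2*d) = 2*B*d)
U(V) = -1
o(u) = -u**2
-45*98 + o(11) = -45*98 - 1*11**2 = -4410 - 1*121 = -4410 - 121 = -4531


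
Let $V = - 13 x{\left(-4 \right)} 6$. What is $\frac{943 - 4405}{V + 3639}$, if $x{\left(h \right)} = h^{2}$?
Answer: $- \frac{1154}{797} \approx -1.4479$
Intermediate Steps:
$V = -1248$ ($V = - 13 \left(-4\right)^{2} \cdot 6 = \left(-13\right) 16 \cdot 6 = \left(-208\right) 6 = -1248$)
$\frac{943 - 4405}{V + 3639} = \frac{943 - 4405}{-1248 + 3639} = - \frac{3462}{2391} = \left(-3462\right) \frac{1}{2391} = - \frac{1154}{797}$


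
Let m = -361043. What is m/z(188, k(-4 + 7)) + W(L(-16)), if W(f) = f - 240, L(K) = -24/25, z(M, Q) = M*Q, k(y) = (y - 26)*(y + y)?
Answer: -147260581/648600 ≈ -227.04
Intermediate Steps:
k(y) = 2*y*(-26 + y) (k(y) = (-26 + y)*(2*y) = 2*y*(-26 + y))
L(K) = -24/25 (L(K) = -24*1/25 = -24/25)
W(f) = -240 + f
m/z(188, k(-4 + 7)) + W(L(-16)) = -361043*1/(376*(-26 + (-4 + 7))*(-4 + 7)) + (-240 - 24/25) = -361043*1/(1128*(-26 + 3)) - 6024/25 = -361043/(188*(2*3*(-23))) - 6024/25 = -361043/(188*(-138)) - 6024/25 = -361043/(-25944) - 6024/25 = -361043*(-1/25944) - 6024/25 = 361043/25944 - 6024/25 = -147260581/648600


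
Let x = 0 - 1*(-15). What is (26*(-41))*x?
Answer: -15990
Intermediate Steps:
x = 15 (x = 0 + 15 = 15)
(26*(-41))*x = (26*(-41))*15 = -1066*15 = -15990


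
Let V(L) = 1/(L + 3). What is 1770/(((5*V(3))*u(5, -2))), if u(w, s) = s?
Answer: -1062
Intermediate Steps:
V(L) = 1/(3 + L)
1770/(((5*V(3))*u(5, -2))) = 1770/(((5/(3 + 3))*(-2))) = 1770/(((5/6)*(-2))) = 1770/(((5*(⅙))*(-2))) = 1770/(((⅚)*(-2))) = 1770/(-5/3) = 1770*(-⅗) = -1062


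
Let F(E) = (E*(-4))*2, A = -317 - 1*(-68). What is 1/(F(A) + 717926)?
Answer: 1/719918 ≈ 1.3890e-6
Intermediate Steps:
A = -249 (A = -317 + 68 = -249)
F(E) = -8*E (F(E) = -4*E*2 = -8*E)
1/(F(A) + 717926) = 1/(-8*(-249) + 717926) = 1/(1992 + 717926) = 1/719918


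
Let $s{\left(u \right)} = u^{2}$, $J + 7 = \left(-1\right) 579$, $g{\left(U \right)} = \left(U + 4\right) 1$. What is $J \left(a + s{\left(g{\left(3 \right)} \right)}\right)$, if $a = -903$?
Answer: $500444$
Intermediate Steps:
$g{\left(U \right)} = 4 + U$ ($g{\left(U \right)} = \left(4 + U\right) 1 = 4 + U$)
$J = -586$ ($J = -7 - 579 = -586$)
$J \left(a + s{\left(g{\left(3 \right)} \right)}\right) = - 586 \left(-903 + \left(4 + 3\right)^{2}\right) = - 586 \left(-903 + 7^{2}\right) = - 586 \left(-903 + 49\right) = \left(-586\right) \left(-854\right) = 500444$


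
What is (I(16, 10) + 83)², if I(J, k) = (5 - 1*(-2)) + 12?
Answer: 10404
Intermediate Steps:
I(J, k) = 19 (I(J, k) = (5 + 2) + 12 = 7 + 12 = 19)
(I(16, 10) + 83)² = (19 + 83)² = 102² = 10404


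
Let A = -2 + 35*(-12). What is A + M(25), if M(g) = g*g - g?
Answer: 178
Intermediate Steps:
M(g) = g² - g
A = -422 (A = -2 - 420 = -422)
A + M(25) = -422 + 25*(-1 + 25) = -422 + 25*24 = -422 + 600 = 178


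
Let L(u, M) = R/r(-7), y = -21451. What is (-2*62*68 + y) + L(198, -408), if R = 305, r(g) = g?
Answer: -209486/7 ≈ -29927.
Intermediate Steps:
L(u, M) = -305/7 (L(u, M) = 305/(-7) = 305*(-1/7) = -305/7)
(-2*62*68 + y) + L(198, -408) = (-2*62*68 - 21451) - 305/7 = (-124*68 - 21451) - 305/7 = (-8432 - 21451) - 305/7 = -29883 - 305/7 = -209486/7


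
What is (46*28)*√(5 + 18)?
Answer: 1288*√23 ≈ 6177.0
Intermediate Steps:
(46*28)*√(5 + 18) = 1288*√23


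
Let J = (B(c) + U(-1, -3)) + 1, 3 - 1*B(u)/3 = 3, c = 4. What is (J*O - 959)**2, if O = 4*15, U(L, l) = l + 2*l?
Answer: 2070721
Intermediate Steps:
B(u) = 0 (B(u) = 9 - 3*3 = 9 - 9 = 0)
U(L, l) = 3*l
O = 60
J = -8 (J = (0 + 3*(-3)) + 1 = (0 - 9) + 1 = -9 + 1 = -8)
(J*O - 959)**2 = (-8*60 - 959)**2 = (-480 - 959)**2 = (-1439)**2 = 2070721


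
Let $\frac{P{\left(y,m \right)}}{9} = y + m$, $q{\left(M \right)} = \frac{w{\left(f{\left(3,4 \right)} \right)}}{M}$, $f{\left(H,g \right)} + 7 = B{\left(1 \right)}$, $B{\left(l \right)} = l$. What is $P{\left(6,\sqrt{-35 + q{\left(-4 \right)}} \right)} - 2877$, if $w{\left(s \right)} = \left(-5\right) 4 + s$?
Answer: $-2823 + \frac{9 i \sqrt{114}}{2} \approx -2823.0 + 48.047 i$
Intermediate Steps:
$f{\left(H,g \right)} = -6$ ($f{\left(H,g \right)} = -7 + 1 = -6$)
$w{\left(s \right)} = -20 + s$
$q{\left(M \right)} = - \frac{26}{M}$ ($q{\left(M \right)} = \frac{-20 - 6}{M} = - \frac{26}{M}$)
$P{\left(y,m \right)} = 9 m + 9 y$ ($P{\left(y,m \right)} = 9 \left(y + m\right) = 9 \left(m + y\right) = 9 m + 9 y$)
$P{\left(6,\sqrt{-35 + q{\left(-4 \right)}} \right)} - 2877 = \left(9 \sqrt{-35 - \frac{26}{-4}} + 9 \cdot 6\right) - 2877 = \left(9 \sqrt{-35 - - \frac{13}{2}} + 54\right) - 2877 = \left(9 \sqrt{-35 + \frac{13}{2}} + 54\right) - 2877 = \left(9 \sqrt{- \frac{57}{2}} + 54\right) - 2877 = \left(9 \frac{i \sqrt{114}}{2} + 54\right) - 2877 = \left(\frac{9 i \sqrt{114}}{2} + 54\right) - 2877 = \left(54 + \frac{9 i \sqrt{114}}{2}\right) - 2877 = -2823 + \frac{9 i \sqrt{114}}{2}$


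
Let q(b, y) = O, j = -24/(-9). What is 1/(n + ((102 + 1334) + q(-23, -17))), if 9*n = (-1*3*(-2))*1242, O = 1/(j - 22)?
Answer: 58/131309 ≈ 0.00044171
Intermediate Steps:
j = 8/3 (j = -24*(-⅑) = 8/3 ≈ 2.6667)
O = -3/58 (O = 1/(8/3 - 22) = 1/(-58/3) = -3/58 ≈ -0.051724)
q(b, y) = -3/58
n = 828 (n = ((-1*3*(-2))*1242)/9 = (-3*(-2)*1242)/9 = (6*1242)/9 = (⅑)*7452 = 828)
1/(n + ((102 + 1334) + q(-23, -17))) = 1/(828 + ((102 + 1334) - 3/58)) = 1/(828 + (1436 - 3/58)) = 1/(828 + 83285/58) = 1/(131309/58) = 58/131309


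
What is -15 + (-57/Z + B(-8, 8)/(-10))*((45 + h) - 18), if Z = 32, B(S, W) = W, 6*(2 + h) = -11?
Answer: -71807/960 ≈ -74.799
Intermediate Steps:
h = -23/6 (h = -2 + (⅙)*(-11) = -2 - 11/6 = -23/6 ≈ -3.8333)
-15 + (-57/Z + B(-8, 8)/(-10))*((45 + h) - 18) = -15 + (-57/32 + 8/(-10))*((45 - 23/6) - 18) = -15 + (-57*1/32 + 8*(-⅒))*(247/6 - 18) = -15 + (-57/32 - ⅘)*(139/6) = -15 - 413/160*139/6 = -15 - 57407/960 = -71807/960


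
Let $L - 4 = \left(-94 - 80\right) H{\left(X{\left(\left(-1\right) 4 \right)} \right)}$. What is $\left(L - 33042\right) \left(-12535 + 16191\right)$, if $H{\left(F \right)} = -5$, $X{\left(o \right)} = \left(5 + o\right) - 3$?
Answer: $-117606208$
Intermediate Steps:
$X{\left(o \right)} = 2 + o$
$L = 874$ ($L = 4 + \left(-94 - 80\right) \left(-5\right) = 4 - -870 = 4 + 870 = 874$)
$\left(L - 33042\right) \left(-12535 + 16191\right) = \left(874 - 33042\right) \left(-12535 + 16191\right) = \left(-32168\right) 3656 = -117606208$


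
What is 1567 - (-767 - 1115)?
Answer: 3449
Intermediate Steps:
1567 - (-767 - 1115) = 1567 - 1*(-1882) = 1567 + 1882 = 3449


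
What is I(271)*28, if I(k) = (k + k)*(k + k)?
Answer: 8225392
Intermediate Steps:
I(k) = 4*k**2 (I(k) = (2*k)*(2*k) = 4*k**2)
I(271)*28 = (4*271**2)*28 = (4*73441)*28 = 293764*28 = 8225392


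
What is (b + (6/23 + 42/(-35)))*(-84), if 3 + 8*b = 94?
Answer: -201621/230 ≈ -876.61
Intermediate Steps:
b = 91/8 (b = -3/8 + (1/8)*94 = -3/8 + 47/4 = 91/8 ≈ 11.375)
(b + (6/23 + 42/(-35)))*(-84) = (91/8 + (6/23 + 42/(-35)))*(-84) = (91/8 + (6*(1/23) + 42*(-1/35)))*(-84) = (91/8 + (6/23 - 6/5))*(-84) = (91/8 - 108/115)*(-84) = (9601/920)*(-84) = -201621/230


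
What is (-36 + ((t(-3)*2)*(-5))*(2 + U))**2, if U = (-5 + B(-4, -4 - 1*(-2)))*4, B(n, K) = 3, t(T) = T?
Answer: 46656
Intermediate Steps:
U = -8 (U = (-5 + 3)*4 = -2*4 = -8)
(-36 + ((t(-3)*2)*(-5))*(2 + U))**2 = (-36 + (-3*2*(-5))*(2 - 8))**2 = (-36 - 6*(-5)*(-6))**2 = (-36 + 30*(-6))**2 = (-36 - 180)**2 = (-216)**2 = 46656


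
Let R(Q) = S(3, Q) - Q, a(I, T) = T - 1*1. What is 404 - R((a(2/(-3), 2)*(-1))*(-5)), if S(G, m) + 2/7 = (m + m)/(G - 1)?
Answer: 2830/7 ≈ 404.29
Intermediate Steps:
a(I, T) = -1 + T (a(I, T) = T - 1 = -1 + T)
S(G, m) = -2/7 + 2*m/(-1 + G) (S(G, m) = -2/7 + (m + m)/(G - 1) = -2/7 + (2*m)/(-1 + G) = -2/7 + 2*m/(-1 + G))
R(Q) = -2/7 (R(Q) = 2*(1 - 1*3 + 7*Q)/(7*(-1 + 3)) - Q = (2/7)*(1 - 3 + 7*Q)/2 - Q = (2/7)*(½)*(-2 + 7*Q) - Q = (-2/7 + Q) - Q = -2/7)
404 - R((a(2/(-3), 2)*(-1))*(-5)) = 404 - 1*(-2/7) = 404 + 2/7 = 2830/7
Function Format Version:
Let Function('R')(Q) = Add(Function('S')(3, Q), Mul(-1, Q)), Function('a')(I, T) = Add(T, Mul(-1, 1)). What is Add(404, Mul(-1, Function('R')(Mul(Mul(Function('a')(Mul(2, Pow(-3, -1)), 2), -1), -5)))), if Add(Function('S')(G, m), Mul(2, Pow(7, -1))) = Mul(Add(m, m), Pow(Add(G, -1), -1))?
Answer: Rational(2830, 7) ≈ 404.29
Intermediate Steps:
Function('a')(I, T) = Add(-1, T) (Function('a')(I, T) = Add(T, -1) = Add(-1, T))
Function('S')(G, m) = Add(Rational(-2, 7), Mul(2, m, Pow(Add(-1, G), -1))) (Function('S')(G, m) = Add(Rational(-2, 7), Mul(Add(m, m), Pow(Add(G, -1), -1))) = Add(Rational(-2, 7), Mul(Mul(2, m), Pow(Add(-1, G), -1))) = Add(Rational(-2, 7), Mul(2, m, Pow(Add(-1, G), -1))))
Function('R')(Q) = Rational(-2, 7) (Function('R')(Q) = Add(Mul(Rational(2, 7), Pow(Add(-1, 3), -1), Add(1, Mul(-1, 3), Mul(7, Q))), Mul(-1, Q)) = Add(Mul(Rational(2, 7), Pow(2, -1), Add(1, -3, Mul(7, Q))), Mul(-1, Q)) = Add(Mul(Rational(2, 7), Rational(1, 2), Add(-2, Mul(7, Q))), Mul(-1, Q)) = Add(Add(Rational(-2, 7), Q), Mul(-1, Q)) = Rational(-2, 7))
Add(404, Mul(-1, Function('R')(Mul(Mul(Function('a')(Mul(2, Pow(-3, -1)), 2), -1), -5)))) = Add(404, Mul(-1, Rational(-2, 7))) = Add(404, Rational(2, 7)) = Rational(2830, 7)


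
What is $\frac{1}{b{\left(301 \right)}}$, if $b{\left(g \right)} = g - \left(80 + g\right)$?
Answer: $- \frac{1}{80} \approx -0.0125$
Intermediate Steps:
$b{\left(g \right)} = -80$ ($b{\left(g \right)} = g - \left(80 + g\right) = -80$)
$\frac{1}{b{\left(301 \right)}} = \frac{1}{-80} = - \frac{1}{80}$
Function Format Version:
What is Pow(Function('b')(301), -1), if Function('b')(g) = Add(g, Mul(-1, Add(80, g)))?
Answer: Rational(-1, 80) ≈ -0.012500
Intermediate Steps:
Function('b')(g) = -80 (Function('b')(g) = Add(g, Add(-80, Mul(-1, g))) = -80)
Pow(Function('b')(301), -1) = Pow(-80, -1) = Rational(-1, 80)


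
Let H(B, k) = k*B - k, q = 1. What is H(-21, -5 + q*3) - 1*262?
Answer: -218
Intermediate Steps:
H(B, k) = -k + B*k (H(B, k) = B*k - k = -k + B*k)
H(-21, -5 + q*3) - 1*262 = (-5 + 1*3)*(-1 - 21) - 1*262 = (-5 + 3)*(-22) - 262 = -2*(-22) - 262 = 44 - 262 = -218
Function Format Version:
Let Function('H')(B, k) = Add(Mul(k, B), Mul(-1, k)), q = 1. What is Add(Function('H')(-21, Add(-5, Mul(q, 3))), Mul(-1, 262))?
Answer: -218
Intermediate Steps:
Function('H')(B, k) = Add(Mul(-1, k), Mul(B, k)) (Function('H')(B, k) = Add(Mul(B, k), Mul(-1, k)) = Add(Mul(-1, k), Mul(B, k)))
Add(Function('H')(-21, Add(-5, Mul(q, 3))), Mul(-1, 262)) = Add(Mul(Add(-5, Mul(1, 3)), Add(-1, -21)), Mul(-1, 262)) = Add(Mul(Add(-5, 3), -22), -262) = Add(Mul(-2, -22), -262) = Add(44, -262) = -218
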